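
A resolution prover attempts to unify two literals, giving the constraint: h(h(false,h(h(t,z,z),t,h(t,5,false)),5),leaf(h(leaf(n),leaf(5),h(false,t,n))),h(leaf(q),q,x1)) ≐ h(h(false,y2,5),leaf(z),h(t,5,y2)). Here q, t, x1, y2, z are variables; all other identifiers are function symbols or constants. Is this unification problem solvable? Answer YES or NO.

YES

Decompose h/3: h(false,h(h(t,z,z),t,h(t,5,false)),5) ≐ h(false,y2,5),  leaf(h(leaf(n),leaf(5),h(false,t,n))) ≐ leaf(z),  h(leaf(q),q,x1) ≐ h(t,5,y2).
Decompose h/3: false ≐ false,  h(h(t,z,z),t,h(t,5,false)) ≐ y2,  5 ≐ 5.
Delete trivial equation false ≐ false.
Bind y2 := h(h(t,z,z),t,h(t,5,false)); substituting into the one remaining equation that mentions y2 gives: h(leaf(q),q,x1) ≐ h(t,5,h(h(t,z,z),t,h(t,5,false))).
Delete trivial equation 5 ≐ 5.
Decompose leaf/1: h(leaf(n),leaf(5),h(false,t,n)) ≐ z.
Bind z := h(leaf(n),leaf(5),h(false,t,n)); substituting into the remaining equation gives: h(leaf(q),q,x1) ≐ h(t,5,h(h(t,h(leaf(n),leaf(5),h(false,t,n)),h(leaf(n),leaf(5),h(false,t,n))),t,h(t,5,false))). Substituting into the earlier binding gives y2 := h(h(t,h(leaf(n),leaf(5),h(false,t,n)),h(leaf(n),leaf(5),h(false,t,n))),t,h(t,5,false)).
Decompose h/3: leaf(q) ≐ t,  q ≐ 5,  x1 ≐ h(h(t,h(leaf(n),leaf(5),h(false,t,n)),h(leaf(n),leaf(5),h(false,t,n))),t,h(t,5,false)).
Bind t := leaf(q); substituting into the one remaining equation that mentions t gives: x1 ≐ h(h(leaf(q),h(leaf(n),leaf(5),h(false,leaf(q),n)),h(leaf(n),leaf(5),h(false,leaf(q),n))),leaf(q),h(leaf(q),5,false)). Substituting into the earlier bindings gives y2 := h(h(leaf(q),h(leaf(n),leaf(5),h(false,leaf(q),n)),h(leaf(n),leaf(5),h(false,leaf(q),n))),leaf(q),h(leaf(q),5,false)), z := h(leaf(n),leaf(5),h(false,leaf(q),n)).
Bind q := 5; substituting into the remaining equation gives: x1 ≐ h(h(leaf(5),h(leaf(n),leaf(5),h(false,leaf(5),n)),h(leaf(n),leaf(5),h(false,leaf(5),n))),leaf(5),h(leaf(5),5,false)). Substituting into the earlier bindings gives y2 := h(h(leaf(5),h(leaf(n),leaf(5),h(false,leaf(5),n)),h(leaf(n),leaf(5),h(false,leaf(5),n))),leaf(5),h(leaf(5),5,false)), z := h(leaf(n),leaf(5),h(false,leaf(5),n)), t := leaf(5).
Bind x1 := h(h(leaf(5),h(leaf(n),leaf(5),h(false,leaf(5),n)),h(leaf(n),leaf(5),h(false,leaf(5),n))),leaf(5),h(leaf(5),5,false)).
No equations remain and no clash or occurs-check failure arose, so a unifier exists.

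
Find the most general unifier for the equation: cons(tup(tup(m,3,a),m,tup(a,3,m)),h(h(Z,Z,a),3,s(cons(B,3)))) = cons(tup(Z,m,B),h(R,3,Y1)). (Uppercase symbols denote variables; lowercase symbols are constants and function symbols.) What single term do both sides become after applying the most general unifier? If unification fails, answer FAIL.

Decompose cons/2: tup(tup(m,3,a),m,tup(a,3,m)) = tup(Z,m,B),  h(h(Z,Z,a),3,s(cons(B,3))) = h(R,3,Y1).
Decompose tup/3: tup(m,3,a) = Z,  m = m,  tup(a,3,m) = B.
Bind Z := tup(m,3,a); substituting into the one remaining equation that mentions Z gives: h(h(tup(m,3,a),tup(m,3,a),a),3,s(cons(B,3))) = h(R,3,Y1).
Delete trivial equation m = m.
Bind B := tup(a,3,m); substituting into the remaining equation gives: h(h(tup(m,3,a),tup(m,3,a),a),3,s(cons(tup(a,3,m),3))) = h(R,3,Y1).
Decompose h/3: h(tup(m,3,a),tup(m,3,a),a) = R,  3 = 3,  s(cons(tup(a,3,m),3)) = Y1.
Bind R := h(tup(m,3,a),tup(m,3,a),a); no other remaining equation mentions R.
Delete trivial equation 3 = 3.
Bind Y1 := s(cons(tup(a,3,m),3)).
Applying the MGU to either side gives cons(tup(tup(m,3,a),m,tup(a,3,m)),h(h(tup(m,3,a),tup(m,3,a),a),3,s(cons(tup(a,3,m),3)))).

cons(tup(tup(m,3,a),m,tup(a,3,m)),h(h(tup(m,3,a),tup(m,3,a),a),3,s(cons(tup(a,3,m),3))))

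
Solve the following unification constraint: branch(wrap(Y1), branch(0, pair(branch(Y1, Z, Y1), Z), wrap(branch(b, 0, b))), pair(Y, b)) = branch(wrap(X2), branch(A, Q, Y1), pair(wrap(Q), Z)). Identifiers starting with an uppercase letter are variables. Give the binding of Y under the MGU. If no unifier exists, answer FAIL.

Decompose branch/3: wrap(Y1) = wrap(X2),  branch(0, pair(branch(Y1, Z, Y1), Z), wrap(branch(b, 0, b))) = branch(A, Q, Y1),  pair(Y, b) = pair(wrap(Q), Z).
Decompose wrap/1: Y1 = X2.
Bind Y1 := X2; substituting into the one remaining equation that mentions Y1 gives: branch(0, pair(branch(X2, Z, X2), Z), wrap(branch(b, 0, b))) = branch(A, Q, X2).
Decompose branch/3: 0 = A,  pair(branch(X2, Z, X2), Z) = Q,  wrap(branch(b, 0, b)) = X2.
Bind A := 0; no other remaining equation mentions A.
Bind Q := pair(branch(X2, Z, X2), Z); substituting into the one remaining equation that mentions Q gives: pair(Y, b) = pair(wrap(pair(branch(X2, Z, X2), Z)), Z).
Bind X2 := wrap(branch(b, 0, b)); substituting into the remaining equation gives: pair(Y, b) = pair(wrap(pair(branch(wrap(branch(b, 0, b)), Z, wrap(branch(b, 0, b))), Z)), Z). Substituting into the earlier bindings gives Y1 := wrap(branch(b, 0, b)), Q := pair(branch(wrap(branch(b, 0, b)), Z, wrap(branch(b, 0, b))), Z).
Decompose pair/2: Y = wrap(pair(branch(wrap(branch(b, 0, b)), Z, wrap(branch(b, 0, b))), Z)),  b = Z.
Bind Y := wrap(pair(branch(wrap(branch(b, 0, b)), Z, wrap(branch(b, 0, b))), Z)); no other remaining equation mentions Y.
Bind Z := b. Substituting into the earlier bindings gives Q := pair(branch(wrap(branch(b, 0, b)), b, wrap(branch(b, 0, b))), b), Y := wrap(pair(branch(wrap(branch(b, 0, b)), b, wrap(branch(b, 0, b))), b)).
MGU = { Y1 ↦ wrap(branch(b, 0, b)), A ↦ 0, Q ↦ pair(branch(wrap(branch(b, 0, b)), b, wrap(branch(b, 0, b))), b), X2 ↦ wrap(branch(b, 0, b)), Y ↦ wrap(pair(branch(wrap(branch(b, 0, b)), b, wrap(branch(b, 0, b))), b)), Z ↦ b }, so Y ↦ wrap(pair(branch(wrap(branch(b, 0, b)), b, wrap(branch(b, 0, b))), b)).

wrap(pair(branch(wrap(branch(b, 0, b)), b, wrap(branch(b, 0, b))), b))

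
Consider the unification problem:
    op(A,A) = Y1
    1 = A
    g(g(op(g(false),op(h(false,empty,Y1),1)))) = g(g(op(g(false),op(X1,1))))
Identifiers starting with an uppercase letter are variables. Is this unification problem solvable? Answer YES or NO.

YES

Bind Y1 := op(A,A); substituting into the one remaining equation that mentions Y1 gives: g(g(op(g(false),op(h(false,empty,op(A,A)),1)))) = g(g(op(g(false),op(X1,1)))).
Bind A := 1; substituting into the remaining equation gives: g(g(op(g(false),op(h(false,empty,op(1,1)),1)))) = g(g(op(g(false),op(X1,1)))). Substituting into the earlier binding gives Y1 := op(1,1).
Decompose g/1: g(op(g(false),op(h(false,empty,op(1,1)),1))) = g(op(g(false),op(X1,1))).
Decompose g/1: op(g(false),op(h(false,empty,op(1,1)),1)) = op(g(false),op(X1,1)).
Decompose op/2: g(false) = g(false),  op(h(false,empty,op(1,1)),1) = op(X1,1).
Delete trivial equation g(false) = g(false).
Decompose op/2: h(false,empty,op(1,1)) = X1,  1 = 1.
Bind X1 := h(false,empty,op(1,1)); no other remaining equation mentions X1.
Delete trivial equation 1 = 1.
No equations remain and no clash or occurs-check failure arose, so a unifier exists.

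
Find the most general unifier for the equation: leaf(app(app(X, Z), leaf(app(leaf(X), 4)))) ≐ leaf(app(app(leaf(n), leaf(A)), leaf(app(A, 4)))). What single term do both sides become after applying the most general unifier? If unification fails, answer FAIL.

Decompose leaf/1: app(app(X, Z), leaf(app(leaf(X), 4))) ≐ app(app(leaf(n), leaf(A)), leaf(app(A, 4))).
Decompose app/2: app(X, Z) ≐ app(leaf(n), leaf(A)),  leaf(app(leaf(X), 4)) ≐ leaf(app(A, 4)).
Decompose app/2: X ≐ leaf(n),  Z ≐ leaf(A).
Bind X := leaf(n); substituting into the one remaining equation that mentions X gives: leaf(app(leaf(leaf(n)), 4)) ≐ leaf(app(A, 4)).
Bind Z := leaf(A); no other remaining equation mentions Z.
Decompose leaf/1: app(leaf(leaf(n)), 4) ≐ app(A, 4).
Decompose app/2: leaf(leaf(n)) ≐ A,  4 ≐ 4.
Bind A := leaf(leaf(n)); no other remaining equation mentions A. Substituting into the earlier binding gives Z := leaf(leaf(leaf(n))).
Delete trivial equation 4 ≐ 4.
Applying the MGU to either side gives leaf(app(app(leaf(n), leaf(leaf(leaf(n)))), leaf(app(leaf(leaf(n)), 4)))).

leaf(app(app(leaf(n), leaf(leaf(leaf(n)))), leaf(app(leaf(leaf(n)), 4))))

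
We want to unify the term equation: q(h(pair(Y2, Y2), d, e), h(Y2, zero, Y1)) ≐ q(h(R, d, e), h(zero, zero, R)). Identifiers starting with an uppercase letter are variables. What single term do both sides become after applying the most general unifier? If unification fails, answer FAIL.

Decompose q/2: h(pair(Y2, Y2), d, e) ≐ h(R, d, e),  h(Y2, zero, Y1) ≐ h(zero, zero, R).
Decompose h/3: pair(Y2, Y2) ≐ R,  d ≐ d,  e ≐ e.
Bind R := pair(Y2, Y2); substituting into the one remaining equation that mentions R gives: h(Y2, zero, Y1) ≐ h(zero, zero, pair(Y2, Y2)).
Delete trivial equation d ≐ d.
Delete trivial equation e ≐ e.
Decompose h/3: Y2 ≐ zero,  zero ≐ zero,  Y1 ≐ pair(Y2, Y2).
Bind Y2 := zero; substituting into the one remaining equation that mentions Y2 gives: Y1 ≐ pair(zero, zero). Substituting into the earlier binding gives R := pair(zero, zero).
Delete trivial equation zero ≐ zero.
Bind Y1 := pair(zero, zero).
Applying the MGU to either side gives q(h(pair(zero, zero), d, e), h(zero, zero, pair(zero, zero))).

q(h(pair(zero, zero), d, e), h(zero, zero, pair(zero, zero)))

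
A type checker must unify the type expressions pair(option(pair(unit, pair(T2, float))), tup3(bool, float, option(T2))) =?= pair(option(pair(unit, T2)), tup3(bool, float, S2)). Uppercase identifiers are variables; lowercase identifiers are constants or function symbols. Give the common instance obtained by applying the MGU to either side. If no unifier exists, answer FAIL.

FAIL

Decompose pair/2: option(pair(unit, pair(T2, float))) =?= option(pair(unit, T2)),  tup3(bool, float, option(T2)) =?= tup3(bool, float, S2).
Decompose option/1: pair(unit, pair(T2, float)) =?= pair(unit, T2).
Decompose pair/2: unit =?= unit,  pair(T2, float) =?= T2.
Delete trivial equation unit =?= unit.
Occurs check fails: T2 occurs in pair(T2, float); the equation T2 =?= pair(T2, float) has no finite solution.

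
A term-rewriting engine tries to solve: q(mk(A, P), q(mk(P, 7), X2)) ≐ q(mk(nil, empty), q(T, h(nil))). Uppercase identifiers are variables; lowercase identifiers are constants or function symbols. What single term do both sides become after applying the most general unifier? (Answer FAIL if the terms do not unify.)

q(mk(nil, empty), q(mk(empty, 7), h(nil)))

Decompose q/2: mk(A, P) ≐ mk(nil, empty),  q(mk(P, 7), X2) ≐ q(T, h(nil)).
Decompose mk/2: A ≐ nil,  P ≐ empty.
Bind A := nil; no other remaining equation mentions A.
Bind P := empty; substituting into the remaining equation gives: q(mk(empty, 7), X2) ≐ q(T, h(nil)).
Decompose q/2: mk(empty, 7) ≐ T,  X2 ≐ h(nil).
Bind T := mk(empty, 7); no other remaining equation mentions T.
Bind X2 := h(nil).
Applying the MGU to either side gives q(mk(nil, empty), q(mk(empty, 7), h(nil))).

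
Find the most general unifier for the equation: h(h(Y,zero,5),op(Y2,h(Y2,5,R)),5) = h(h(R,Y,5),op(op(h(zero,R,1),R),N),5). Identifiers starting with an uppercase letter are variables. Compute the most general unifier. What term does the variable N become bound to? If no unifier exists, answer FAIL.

Decompose h/3: h(Y,zero,5) = h(R,Y,5),  op(Y2,h(Y2,5,R)) = op(op(h(zero,R,1),R),N),  5 = 5.
Decompose h/3: Y = R,  zero = Y,  5 = 5.
Bind Y := R; substituting into the one remaining equation that mentions Y gives: zero = R.
Bind R := zero; substituting into the one remaining equation that mentions R gives: op(Y2,h(Y2,5,zero)) = op(op(h(zero,zero,1),zero),N). Substituting into the earlier binding gives Y := zero.
Delete trivial equation 5 = 5.
Decompose op/2: Y2 = op(h(zero,zero,1),zero),  h(Y2,5,zero) = N.
Bind Y2 := op(h(zero,zero,1),zero); substituting into the one remaining equation that mentions Y2 gives: h(op(h(zero,zero,1),zero),5,zero) = N.
Bind N := h(op(h(zero,zero,1),zero),5,zero); no other remaining equation mentions N.
Delete trivial equation 5 = 5.
MGU = { Y ↦ zero, R ↦ zero, Y2 ↦ op(h(zero,zero,1),zero), N ↦ h(op(h(zero,zero,1),zero),5,zero) }, so N ↦ h(op(h(zero,zero,1),zero),5,zero).

h(op(h(zero,zero,1),zero),5,zero)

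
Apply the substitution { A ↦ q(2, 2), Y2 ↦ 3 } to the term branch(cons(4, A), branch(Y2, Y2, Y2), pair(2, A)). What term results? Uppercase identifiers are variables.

Replace each occurrence of A with q(2, 2).
Replace each occurrence of Y2 with 3.
Result: branch(cons(4, q(2, 2)), branch(3, 3, 3), pair(2, q(2, 2))).

branch(cons(4, q(2, 2)), branch(3, 3, 3), pair(2, q(2, 2)))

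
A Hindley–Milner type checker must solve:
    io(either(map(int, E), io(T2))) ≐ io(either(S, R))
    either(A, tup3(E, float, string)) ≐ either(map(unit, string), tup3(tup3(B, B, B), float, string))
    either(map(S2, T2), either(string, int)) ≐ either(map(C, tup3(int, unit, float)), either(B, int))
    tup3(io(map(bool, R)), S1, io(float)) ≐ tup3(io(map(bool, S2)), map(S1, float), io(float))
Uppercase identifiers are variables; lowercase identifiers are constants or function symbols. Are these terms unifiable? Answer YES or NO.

NO

Decompose io/1: either(map(int, E), io(T2)) ≐ either(S, R).
Decompose either/2: map(int, E) ≐ S,  io(T2) ≐ R.
Bind S := map(int, E); no other remaining equation mentions S.
Bind R := io(T2); substituting into the one remaining equation that mentions R gives: tup3(io(map(bool, io(T2))), S1, io(float)) ≐ tup3(io(map(bool, S2)), map(S1, float), io(float)).
Decompose either/2: A ≐ map(unit, string),  tup3(E, float, string) ≐ tup3(tup3(B, B, B), float, string).
Bind A := map(unit, string); no other remaining equation mentions A.
Decompose tup3/3: E ≐ tup3(B, B, B),  float ≐ float,  string ≐ string.
Bind E := tup3(B, B, B); no other remaining equation mentions E. Substituting into the earlier binding gives S := map(int, tup3(B, B, B)).
Delete trivial equation float ≐ float.
Delete trivial equation string ≐ string.
Decompose either/2: map(S2, T2) ≐ map(C, tup3(int, unit, float)),  either(string, int) ≐ either(B, int).
Decompose map/2: S2 ≐ C,  T2 ≐ tup3(int, unit, float).
Bind S2 := C; substituting into the one remaining equation that mentions S2 gives: tup3(io(map(bool, io(T2))), S1, io(float)) ≐ tup3(io(map(bool, C)), map(S1, float), io(float)).
Bind T2 := tup3(int, unit, float); substituting into the one remaining equation that mentions T2 gives: tup3(io(map(bool, io(tup3(int, unit, float)))), S1, io(float)) ≐ tup3(io(map(bool, C)), map(S1, float), io(float)). Substituting into the earlier binding gives R := io(tup3(int, unit, float)).
Decompose either/2: string ≐ B,  int ≐ int.
Bind B := string; no other remaining equation mentions B. Substituting into the earlier bindings gives S := map(int, tup3(string, string, string)), E := tup3(string, string, string).
Delete trivial equation int ≐ int.
Decompose tup3/3: io(map(bool, io(tup3(int, unit, float)))) ≐ io(map(bool, C)),  S1 ≐ map(S1, float),  io(float) ≐ io(float).
Decompose io/1: map(bool, io(tup3(int, unit, float))) ≐ map(bool, C).
Decompose map/2: bool ≐ bool,  io(tup3(int, unit, float)) ≐ C.
Delete trivial equation bool ≐ bool.
Bind C := io(tup3(int, unit, float)); no other remaining equation mentions C. Substituting into the earlier binding gives S2 := io(tup3(int, unit, float)).
Occurs check fails: S1 occurs in map(S1, float); the equation S1 ≐ map(S1, float) has no finite solution.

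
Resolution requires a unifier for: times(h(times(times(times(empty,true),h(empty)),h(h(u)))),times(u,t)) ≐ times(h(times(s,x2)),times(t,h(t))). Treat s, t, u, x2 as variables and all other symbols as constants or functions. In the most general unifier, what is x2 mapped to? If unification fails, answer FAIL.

Decompose times/2: h(times(times(times(empty,true),h(empty)),h(h(u)))) ≐ h(times(s,x2)),  times(u,t) ≐ times(t,h(t)).
Decompose h/1: times(times(times(empty,true),h(empty)),h(h(u))) ≐ times(s,x2).
Decompose times/2: times(times(empty,true),h(empty)) ≐ s,  h(h(u)) ≐ x2.
Bind s := times(times(empty,true),h(empty)); no other remaining equation mentions s.
Bind x2 := h(h(u)); no other remaining equation mentions x2.
Decompose times/2: u ≐ t,  t ≐ h(t).
Bind u := t; no other remaining equation mentions u. Substituting into the earlier binding gives x2 := h(h(t)).
Occurs check fails: t occurs in h(t); the equation t ≐ h(t) has no finite solution.

FAIL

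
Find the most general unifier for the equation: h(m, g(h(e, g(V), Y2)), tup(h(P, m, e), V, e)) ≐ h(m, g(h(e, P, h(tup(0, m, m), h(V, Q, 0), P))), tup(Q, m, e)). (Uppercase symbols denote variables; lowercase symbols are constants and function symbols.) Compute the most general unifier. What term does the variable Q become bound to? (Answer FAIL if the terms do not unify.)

Decompose h/3: m ≐ m,  g(h(e, g(V), Y2)) ≐ g(h(e, P, h(tup(0, m, m), h(V, Q, 0), P))),  tup(h(P, m, e), V, e) ≐ tup(Q, m, e).
Delete trivial equation m ≐ m.
Decompose g/1: h(e, g(V), Y2) ≐ h(e, P, h(tup(0, m, m), h(V, Q, 0), P)).
Decompose h/3: e ≐ e,  g(V) ≐ P,  Y2 ≐ h(tup(0, m, m), h(V, Q, 0), P).
Delete trivial equation e ≐ e.
Bind P := g(V); substituting into the remaining equations gives: Y2 ≐ h(tup(0, m, m), h(V, Q, 0), g(V)),  tup(h(g(V), m, e), V, e) ≐ tup(Q, m, e).
Bind Y2 := h(tup(0, m, m), h(V, Q, 0), g(V)); no other remaining equation mentions Y2.
Decompose tup/3: h(g(V), m, e) ≐ Q,  V ≐ m,  e ≐ e.
Bind Q := h(g(V), m, e); no other remaining equation mentions Q. Substituting into the earlier binding gives Y2 := h(tup(0, m, m), h(V, h(g(V), m, e), 0), g(V)).
Bind V := m; no other remaining equation mentions V. Substituting into the earlier bindings gives P := g(m), Y2 := h(tup(0, m, m), h(m, h(g(m), m, e), 0), g(m)), Q := h(g(m), m, e).
Delete trivial equation e ≐ e.
MGU = { P -> g(m), Y2 -> h(tup(0, m, m), h(m, h(g(m), m, e), 0), g(m)), Q -> h(g(m), m, e), V -> m }, so Q -> h(g(m), m, e).

h(g(m), m, e)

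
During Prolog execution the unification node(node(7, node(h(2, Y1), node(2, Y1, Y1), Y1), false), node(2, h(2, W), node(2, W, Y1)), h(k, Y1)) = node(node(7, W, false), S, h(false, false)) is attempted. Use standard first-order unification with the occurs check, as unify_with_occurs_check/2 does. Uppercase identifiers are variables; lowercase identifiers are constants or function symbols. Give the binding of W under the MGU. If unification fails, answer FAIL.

FAIL

Decompose node/3: node(7, node(h(2, Y1), node(2, Y1, Y1), Y1), false) = node(7, W, false),  node(2, h(2, W), node(2, W, Y1)) = S,  h(k, Y1) = h(false, false).
Decompose node/3: 7 = 7,  node(h(2, Y1), node(2, Y1, Y1), Y1) = W,  false = false.
Delete trivial equation 7 = 7.
Bind W := node(h(2, Y1), node(2, Y1, Y1), Y1); substituting into the one remaining equation that mentions W gives: node(2, h(2, node(h(2, Y1), node(2, Y1, Y1), Y1)), node(2, node(h(2, Y1), node(2, Y1, Y1), Y1), Y1)) = S.
Delete trivial equation false = false.
Bind S := node(2, h(2, node(h(2, Y1), node(2, Y1, Y1), Y1)), node(2, node(h(2, Y1), node(2, Y1, Y1), Y1), Y1)); no other remaining equation mentions S.
Decompose h/2: k = false,  Y1 = false.
Clash: constants k and false differ; no unifier exists.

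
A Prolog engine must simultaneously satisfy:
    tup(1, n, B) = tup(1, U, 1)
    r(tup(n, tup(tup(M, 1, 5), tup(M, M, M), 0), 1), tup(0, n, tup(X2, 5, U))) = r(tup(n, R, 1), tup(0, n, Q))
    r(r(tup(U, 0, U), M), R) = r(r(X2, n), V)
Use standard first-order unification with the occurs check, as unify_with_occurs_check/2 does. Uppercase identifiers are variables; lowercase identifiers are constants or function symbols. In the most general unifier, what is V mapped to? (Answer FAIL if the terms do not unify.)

tup(tup(n, 1, 5), tup(n, n, n), 0)

Decompose tup/3: 1 = 1,  n = U,  B = 1.
Delete trivial equation 1 = 1.
Bind U := n; substituting into the 2 remaining equations that mention U gives: r(tup(n, tup(tup(M, 1, 5), tup(M, M, M), 0), 1), tup(0, n, tup(X2, 5, n))) = r(tup(n, R, 1), tup(0, n, Q)),  r(r(tup(n, 0, n), M), R) = r(r(X2, n), V).
Bind B := 1; no other remaining equation mentions B.
Decompose r/2: tup(n, tup(tup(M, 1, 5), tup(M, M, M), 0), 1) = tup(n, R, 1),  tup(0, n, tup(X2, 5, n)) = tup(0, n, Q).
Decompose tup/3: n = n,  tup(tup(M, 1, 5), tup(M, M, M), 0) = R,  1 = 1.
Delete trivial equation n = n.
Bind R := tup(tup(M, 1, 5), tup(M, M, M), 0); substituting into the one remaining equation that mentions R gives: r(r(tup(n, 0, n), M), tup(tup(M, 1, 5), tup(M, M, M), 0)) = r(r(X2, n), V).
Delete trivial equation 1 = 1.
Decompose tup/3: 0 = 0,  n = n,  tup(X2, 5, n) = Q.
Delete trivial equation 0 = 0.
Delete trivial equation n = n.
Bind Q := tup(X2, 5, n); no other remaining equation mentions Q.
Decompose r/2: r(tup(n, 0, n), M) = r(X2, n),  tup(tup(M, 1, 5), tup(M, M, M), 0) = V.
Decompose r/2: tup(n, 0, n) = X2,  M = n.
Bind X2 := tup(n, 0, n); no other remaining equation mentions X2. Substituting into the earlier binding gives Q := tup(tup(n, 0, n), 5, n).
Bind M := n; substituting into the remaining equation gives: tup(tup(n, 1, 5), tup(n, n, n), 0) = V. Substituting into the earlier binding gives R := tup(tup(n, 1, 5), tup(n, n, n), 0).
Bind V := tup(tup(n, 1, 5), tup(n, n, n), 0).
MGU = { U -> n, B -> 1, R -> tup(tup(n, 1, 5), tup(n, n, n), 0), Q -> tup(tup(n, 0, n), 5, n), X2 -> tup(n, 0, n), M -> n, V -> tup(tup(n, 1, 5), tup(n, n, n), 0) }, so V -> tup(tup(n, 1, 5), tup(n, n, n), 0).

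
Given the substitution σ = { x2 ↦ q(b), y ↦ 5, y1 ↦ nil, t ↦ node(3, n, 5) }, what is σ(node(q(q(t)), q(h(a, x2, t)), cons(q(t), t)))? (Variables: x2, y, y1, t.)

Replace each occurrence of x2 with q(b).
Replace each occurrence of t with node(3, n, 5).
Result: node(q(q(node(3, n, 5))), q(h(a, q(b), node(3, n, 5))), cons(q(node(3, n, 5)), node(3, n, 5))).

node(q(q(node(3, n, 5))), q(h(a, q(b), node(3, n, 5))), cons(q(node(3, n, 5)), node(3, n, 5)))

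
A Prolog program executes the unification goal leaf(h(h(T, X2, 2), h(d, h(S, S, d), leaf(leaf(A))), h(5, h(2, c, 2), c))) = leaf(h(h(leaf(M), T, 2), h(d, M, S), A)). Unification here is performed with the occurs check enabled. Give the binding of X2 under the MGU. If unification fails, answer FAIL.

Decompose leaf/1: h(h(T, X2, 2), h(d, h(S, S, d), leaf(leaf(A))), h(5, h(2, c, 2), c)) = h(h(leaf(M), T, 2), h(d, M, S), A).
Decompose h/3: h(T, X2, 2) = h(leaf(M), T, 2),  h(d, h(S, S, d), leaf(leaf(A))) = h(d, M, S),  h(5, h(2, c, 2), c) = A.
Decompose h/3: T = leaf(M),  X2 = T,  2 = 2.
Bind T := leaf(M); substituting into the one remaining equation that mentions T gives: X2 = leaf(M).
Bind X2 := leaf(M); no other remaining equation mentions X2.
Delete trivial equation 2 = 2.
Decompose h/3: d = d,  h(S, S, d) = M,  leaf(leaf(A)) = S.
Delete trivial equation d = d.
Bind M := h(S, S, d); no other remaining equation mentions M. Substituting into the earlier bindings gives T := leaf(h(S, S, d)), X2 := leaf(h(S, S, d)).
Bind S := leaf(leaf(A)); no other remaining equation mentions S. Substituting into the earlier bindings gives T := leaf(h(leaf(leaf(A)), leaf(leaf(A)), d)), X2 := leaf(h(leaf(leaf(A)), leaf(leaf(A)), d)), M := h(leaf(leaf(A)), leaf(leaf(A)), d).
Bind A := h(5, h(2, c, 2), c). Substituting into the earlier bindings gives T := leaf(h(leaf(leaf(h(5, h(2, c, 2), c))), leaf(leaf(h(5, h(2, c, 2), c))), d)), X2 := leaf(h(leaf(leaf(h(5, h(2, c, 2), c))), leaf(leaf(h(5, h(2, c, 2), c))), d)), M := h(leaf(leaf(h(5, h(2, c, 2), c))), leaf(leaf(h(5, h(2, c, 2), c))), d), S := leaf(leaf(h(5, h(2, c, 2), c))).
MGU = { T = leaf(h(leaf(leaf(h(5, h(2, c, 2), c))), leaf(leaf(h(5, h(2, c, 2), c))), d)), X2 = leaf(h(leaf(leaf(h(5, h(2, c, 2), c))), leaf(leaf(h(5, h(2, c, 2), c))), d)), M = h(leaf(leaf(h(5, h(2, c, 2), c))), leaf(leaf(h(5, h(2, c, 2), c))), d), S = leaf(leaf(h(5, h(2, c, 2), c))), A = h(5, h(2, c, 2), c) }, so X2 = leaf(h(leaf(leaf(h(5, h(2, c, 2), c))), leaf(leaf(h(5, h(2, c, 2), c))), d)).

leaf(h(leaf(leaf(h(5, h(2, c, 2), c))), leaf(leaf(h(5, h(2, c, 2), c))), d))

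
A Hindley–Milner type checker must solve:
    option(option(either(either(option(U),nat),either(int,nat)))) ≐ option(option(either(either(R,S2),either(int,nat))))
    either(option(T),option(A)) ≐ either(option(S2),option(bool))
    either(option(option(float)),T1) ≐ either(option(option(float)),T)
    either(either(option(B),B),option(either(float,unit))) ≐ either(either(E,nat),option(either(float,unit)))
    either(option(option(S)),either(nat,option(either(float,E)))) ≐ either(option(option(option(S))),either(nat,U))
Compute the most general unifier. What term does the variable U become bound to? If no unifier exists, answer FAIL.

FAIL

Decompose option/1: option(either(either(option(U),nat),either(int,nat))) ≐ option(either(either(R,S2),either(int,nat))).
Decompose option/1: either(either(option(U),nat),either(int,nat)) ≐ either(either(R,S2),either(int,nat)).
Decompose either/2: either(option(U),nat) ≐ either(R,S2),  either(int,nat) ≐ either(int,nat).
Decompose either/2: option(U) ≐ R,  nat ≐ S2.
Bind R := option(U); no other remaining equation mentions R.
Bind S2 := nat; substituting into the one remaining equation that mentions S2 gives: either(option(T),option(A)) ≐ either(option(nat),option(bool)).
Delete trivial equation either(int,nat) ≐ either(int,nat).
Decompose either/2: option(T) ≐ option(nat),  option(A) ≐ option(bool).
Decompose option/1: T ≐ nat.
Bind T := nat; substituting into the one remaining equation that mentions T gives: either(option(option(float)),T1) ≐ either(option(option(float)),nat).
Decompose option/1: A ≐ bool.
Bind A := bool; no other remaining equation mentions A.
Decompose either/2: option(option(float)) ≐ option(option(float)),  T1 ≐ nat.
Delete trivial equation option(option(float)) ≐ option(option(float)).
Bind T1 := nat; no other remaining equation mentions T1.
Decompose either/2: either(option(B),B) ≐ either(E,nat),  option(either(float,unit)) ≐ option(either(float,unit)).
Decompose either/2: option(B) ≐ E,  B ≐ nat.
Bind E := option(B); substituting into the one remaining equation that mentions E gives: either(option(option(S)),either(nat,option(either(float,option(B))))) ≐ either(option(option(option(S))),either(nat,U)).
Bind B := nat; substituting into the one remaining equation that mentions B gives: either(option(option(S)),either(nat,option(either(float,option(nat))))) ≐ either(option(option(option(S))),either(nat,U)). Substituting into the earlier binding gives E := option(nat).
Delete trivial equation option(either(float,unit)) ≐ option(either(float,unit)).
Decompose either/2: option(option(S)) ≐ option(option(option(S))),  either(nat,option(either(float,option(nat)))) ≐ either(nat,U).
Decompose option/1: option(S) ≐ option(option(S)).
Decompose option/1: S ≐ option(S).
Occurs check fails: S occurs in option(S); the equation S ≐ option(S) has no finite solution.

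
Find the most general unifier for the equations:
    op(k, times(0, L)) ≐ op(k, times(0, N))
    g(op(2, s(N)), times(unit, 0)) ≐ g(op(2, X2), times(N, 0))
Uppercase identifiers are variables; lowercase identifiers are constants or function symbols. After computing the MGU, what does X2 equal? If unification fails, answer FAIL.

s(unit)

Decompose op/2: k ≐ k,  times(0, L) ≐ times(0, N).
Delete trivial equation k ≐ k.
Decompose times/2: 0 ≐ 0,  L ≐ N.
Delete trivial equation 0 ≐ 0.
Bind L := N; no other remaining equation mentions L.
Decompose g/2: op(2, s(N)) ≐ op(2, X2),  times(unit, 0) ≐ times(N, 0).
Decompose op/2: 2 ≐ 2,  s(N) ≐ X2.
Delete trivial equation 2 ≐ 2.
Bind X2 := s(N); no other remaining equation mentions X2.
Decompose times/2: unit ≐ N,  0 ≐ 0.
Bind N := unit; no other remaining equation mentions N. Substituting into the earlier bindings gives L := unit, X2 := s(unit).
Delete trivial equation 0 ≐ 0.
MGU = { L := unit, X2 := s(unit), N := unit }, so X2 := s(unit).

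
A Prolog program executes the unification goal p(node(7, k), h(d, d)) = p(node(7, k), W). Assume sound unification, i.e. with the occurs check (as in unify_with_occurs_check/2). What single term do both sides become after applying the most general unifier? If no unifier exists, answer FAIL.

p(node(7, k), h(d, d))

Decompose p/2: node(7, k) = node(7, k),  h(d, d) = W.
Delete trivial equation node(7, k) = node(7, k).
Bind W := h(d, d).
Applying the MGU to either side gives p(node(7, k), h(d, d)).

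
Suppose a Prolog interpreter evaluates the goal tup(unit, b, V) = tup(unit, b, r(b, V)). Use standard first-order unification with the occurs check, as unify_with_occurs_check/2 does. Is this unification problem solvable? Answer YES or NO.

Decompose tup/3: unit = unit,  b = b,  V = r(b, V).
Delete trivial equation unit = unit.
Delete trivial equation b = b.
Occurs check fails: V occurs in r(b, V); the equation V = r(b, V) has no finite solution.

NO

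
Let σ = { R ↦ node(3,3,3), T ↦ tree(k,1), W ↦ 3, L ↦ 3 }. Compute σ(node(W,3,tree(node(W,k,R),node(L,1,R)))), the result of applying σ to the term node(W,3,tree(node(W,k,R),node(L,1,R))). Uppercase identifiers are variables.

node(3,3,tree(node(3,k,node(3,3,3)),node(3,1,node(3,3,3))))

Replace each occurrence of R with node(3,3,3).
Replace each occurrence of W with 3.
Replace each occurrence of L with 3.
Result: node(3,3,tree(node(3,k,node(3,3,3)),node(3,1,node(3,3,3)))).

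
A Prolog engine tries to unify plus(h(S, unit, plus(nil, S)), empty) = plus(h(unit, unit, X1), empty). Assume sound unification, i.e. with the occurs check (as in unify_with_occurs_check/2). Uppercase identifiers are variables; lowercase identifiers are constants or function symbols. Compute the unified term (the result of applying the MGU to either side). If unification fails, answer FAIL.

plus(h(unit, unit, plus(nil, unit)), empty)

Decompose plus/2: h(S, unit, plus(nil, S)) = h(unit, unit, X1),  empty = empty.
Decompose h/3: S = unit,  unit = unit,  plus(nil, S) = X1.
Bind S := unit; substituting into the one remaining equation that mentions S gives: plus(nil, unit) = X1.
Delete trivial equation unit = unit.
Bind X1 := plus(nil, unit); no other remaining equation mentions X1.
Delete trivial equation empty = empty.
Applying the MGU to either side gives plus(h(unit, unit, plus(nil, unit)), empty).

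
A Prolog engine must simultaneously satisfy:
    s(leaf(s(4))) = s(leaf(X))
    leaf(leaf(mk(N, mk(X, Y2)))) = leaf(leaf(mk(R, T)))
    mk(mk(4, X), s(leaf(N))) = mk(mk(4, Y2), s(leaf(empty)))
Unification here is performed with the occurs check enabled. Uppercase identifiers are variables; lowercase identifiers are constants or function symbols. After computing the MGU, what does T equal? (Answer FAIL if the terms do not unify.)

mk(s(4), s(4))

Decompose s/1: leaf(s(4)) = leaf(X).
Decompose leaf/1: s(4) = X.
Bind X := s(4); substituting into the remaining equations gives: leaf(leaf(mk(N, mk(s(4), Y2)))) = leaf(leaf(mk(R, T))),  mk(mk(4, s(4)), s(leaf(N))) = mk(mk(4, Y2), s(leaf(empty))).
Decompose leaf/1: leaf(mk(N, mk(s(4), Y2))) = leaf(mk(R, T)).
Decompose leaf/1: mk(N, mk(s(4), Y2)) = mk(R, T).
Decompose mk/2: N = R,  mk(s(4), Y2) = T.
Bind N := R; substituting into the one remaining equation that mentions N gives: mk(mk(4, s(4)), s(leaf(R))) = mk(mk(4, Y2), s(leaf(empty))).
Bind T := mk(s(4), Y2); no other remaining equation mentions T.
Decompose mk/2: mk(4, s(4)) = mk(4, Y2),  s(leaf(R)) = s(leaf(empty)).
Decompose mk/2: 4 = 4,  s(4) = Y2.
Delete trivial equation 4 = 4.
Bind Y2 := s(4); no other remaining equation mentions Y2. Substituting into the earlier binding gives T := mk(s(4), s(4)).
Decompose s/1: leaf(R) = leaf(empty).
Decompose leaf/1: R = empty.
Bind R := empty. Substituting into the earlier binding gives N := empty.
MGU = { X ↦ s(4), N ↦ empty, T ↦ mk(s(4), s(4)), Y2 ↦ s(4), R ↦ empty }, so T ↦ mk(s(4), s(4)).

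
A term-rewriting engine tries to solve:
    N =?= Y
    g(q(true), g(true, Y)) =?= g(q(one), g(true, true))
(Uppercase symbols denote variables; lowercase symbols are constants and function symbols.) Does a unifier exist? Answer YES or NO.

Bind N := Y; no other remaining equation mentions N.
Decompose g/2: q(true) =?= q(one),  g(true, Y) =?= g(true, true).
Decompose q/1: true =?= one.
Clash: constants true and one differ; no unifier exists.

NO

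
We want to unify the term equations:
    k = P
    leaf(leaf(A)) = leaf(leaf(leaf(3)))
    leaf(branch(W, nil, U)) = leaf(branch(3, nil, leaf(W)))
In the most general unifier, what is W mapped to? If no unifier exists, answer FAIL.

3

Bind P := k; no other remaining equation mentions P.
Decompose leaf/1: leaf(A) = leaf(leaf(3)).
Decompose leaf/1: A = leaf(3).
Bind A := leaf(3); no other remaining equation mentions A.
Decompose leaf/1: branch(W, nil, U) = branch(3, nil, leaf(W)).
Decompose branch/3: W = 3,  nil = nil,  U = leaf(W).
Bind W := 3; substituting into the one remaining equation that mentions W gives: U = leaf(3).
Delete trivial equation nil = nil.
Bind U := leaf(3).
MGU = { P -> k, A -> leaf(3), W -> 3, U -> leaf(3) }, so W -> 3.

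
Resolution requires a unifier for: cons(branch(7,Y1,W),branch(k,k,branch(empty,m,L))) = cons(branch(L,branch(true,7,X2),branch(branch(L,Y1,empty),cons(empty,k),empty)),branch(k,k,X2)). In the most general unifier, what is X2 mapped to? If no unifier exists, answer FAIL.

Decompose cons/2: branch(7,Y1,W) = branch(L,branch(true,7,X2),branch(branch(L,Y1,empty),cons(empty,k),empty)),  branch(k,k,branch(empty,m,L)) = branch(k,k,X2).
Decompose branch/3: 7 = L,  Y1 = branch(true,7,X2),  W = branch(branch(L,Y1,empty),cons(empty,k),empty).
Bind L := 7; substituting into the 2 remaining equations that mention L gives: W = branch(branch(7,Y1,empty),cons(empty,k),empty),  branch(k,k,branch(empty,m,7)) = branch(k,k,X2).
Bind Y1 := branch(true,7,X2); substituting into the one remaining equation that mentions Y1 gives: W = branch(branch(7,branch(true,7,X2),empty),cons(empty,k),empty).
Bind W := branch(branch(7,branch(true,7,X2),empty),cons(empty,k),empty); no other remaining equation mentions W.
Decompose branch/3: k = k,  k = k,  branch(empty,m,7) = X2.
Delete trivial equation k = k.
Delete trivial equation k = k.
Bind X2 := branch(empty,m,7). Substituting into the earlier bindings gives Y1 := branch(true,7,branch(empty,m,7)), W := branch(branch(7,branch(true,7,branch(empty,m,7)),empty),cons(empty,k),empty).
MGU = { L ↦ 7, Y1 ↦ branch(true,7,branch(empty,m,7)), W ↦ branch(branch(7,branch(true,7,branch(empty,m,7)),empty),cons(empty,k),empty), X2 ↦ branch(empty,m,7) }, so X2 ↦ branch(empty,m,7).

branch(empty,m,7)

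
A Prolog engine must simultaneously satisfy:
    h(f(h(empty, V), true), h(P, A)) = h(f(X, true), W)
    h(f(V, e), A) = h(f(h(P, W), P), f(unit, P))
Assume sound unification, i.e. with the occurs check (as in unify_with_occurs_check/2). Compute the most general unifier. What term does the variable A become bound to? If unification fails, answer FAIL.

f(unit, e)

Decompose h/2: f(h(empty, V), true) = f(X, true),  h(P, A) = W.
Decompose f/2: h(empty, V) = X,  true = true.
Bind X := h(empty, V); no other remaining equation mentions X.
Delete trivial equation true = true.
Bind W := h(P, A); substituting into the remaining equation gives: h(f(V, e), A) = h(f(h(P, h(P, A)), P), f(unit, P)).
Decompose h/2: f(V, e) = f(h(P, h(P, A)), P),  A = f(unit, P).
Decompose f/2: V = h(P, h(P, A)),  e = P.
Bind V := h(P, h(P, A)); no other remaining equation mentions V. Substituting into the earlier binding gives X := h(empty, h(P, h(P, A))).
Bind P := e; substituting into the remaining equation gives: A = f(unit, e). Substituting into the earlier bindings gives X := h(empty, h(e, h(e, A))), W := h(e, A), V := h(e, h(e, A)).
Bind A := f(unit, e). Substituting into the earlier bindings gives X := h(empty, h(e, h(e, f(unit, e)))), W := h(e, f(unit, e)), V := h(e, h(e, f(unit, e))).
MGU = { X = h(empty, h(e, h(e, f(unit, e)))), W = h(e, f(unit, e)), V = h(e, h(e, f(unit, e))), P = e, A = f(unit, e) }, so A = f(unit, e).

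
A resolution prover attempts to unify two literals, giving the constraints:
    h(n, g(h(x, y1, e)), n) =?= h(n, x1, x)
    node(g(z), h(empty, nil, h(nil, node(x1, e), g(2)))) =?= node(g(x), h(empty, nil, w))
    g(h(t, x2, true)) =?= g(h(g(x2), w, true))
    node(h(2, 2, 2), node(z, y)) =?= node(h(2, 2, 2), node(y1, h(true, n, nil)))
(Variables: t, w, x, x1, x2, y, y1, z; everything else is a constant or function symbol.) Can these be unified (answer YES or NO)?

YES

Decompose h/3: n =?= n,  g(h(x, y1, e)) =?= x1,  n =?= x.
Delete trivial equation n =?= n.
Bind x1 := g(h(x, y1, e)); substituting into the one remaining equation that mentions x1 gives: node(g(z), h(empty, nil, h(nil, node(g(h(x, y1, e)), e), g(2)))) =?= node(g(x), h(empty, nil, w)).
Bind x := n; substituting into the one remaining equation that mentions x gives: node(g(z), h(empty, nil, h(nil, node(g(h(n, y1, e)), e), g(2)))) =?= node(g(n), h(empty, nil, w)). Substituting into the earlier binding gives x1 := g(h(n, y1, e)).
Decompose node/2: g(z) =?= g(n),  h(empty, nil, h(nil, node(g(h(n, y1, e)), e), g(2))) =?= h(empty, nil, w).
Decompose g/1: z =?= n.
Bind z := n; substituting into the one remaining equation that mentions z gives: node(h(2, 2, 2), node(n, y)) =?= node(h(2, 2, 2), node(y1, h(true, n, nil))).
Decompose h/3: empty =?= empty,  nil =?= nil,  h(nil, node(g(h(n, y1, e)), e), g(2)) =?= w.
Delete trivial equation empty =?= empty.
Delete trivial equation nil =?= nil.
Bind w := h(nil, node(g(h(n, y1, e)), e), g(2)); substituting into the one remaining equation that mentions w gives: g(h(t, x2, true)) =?= g(h(g(x2), h(nil, node(g(h(n, y1, e)), e), g(2)), true)).
Decompose g/1: h(t, x2, true) =?= h(g(x2), h(nil, node(g(h(n, y1, e)), e), g(2)), true).
Decompose h/3: t =?= g(x2),  x2 =?= h(nil, node(g(h(n, y1, e)), e), g(2)),  true =?= true.
Bind t := g(x2); no other remaining equation mentions t.
Bind x2 := h(nil, node(g(h(n, y1, e)), e), g(2)); no other remaining equation mentions x2. Substituting into the earlier binding gives t := g(h(nil, node(g(h(n, y1, e)), e), g(2))).
Delete trivial equation true =?= true.
Decompose node/2: h(2, 2, 2) =?= h(2, 2, 2),  node(n, y) =?= node(y1, h(true, n, nil)).
Delete trivial equation h(2, 2, 2) =?= h(2, 2, 2).
Decompose node/2: n =?= y1,  y =?= h(true, n, nil).
Bind y1 := n; no other remaining equation mentions y1. Substituting into the earlier bindings gives x1 := g(h(n, n, e)), w := h(nil, node(g(h(n, n, e)), e), g(2)), t := g(h(nil, node(g(h(n, n, e)), e), g(2))), x2 := h(nil, node(g(h(n, n, e)), e), g(2)).
Bind y := h(true, n, nil).
No equations remain and no clash or occurs-check failure arose, so a unifier exists.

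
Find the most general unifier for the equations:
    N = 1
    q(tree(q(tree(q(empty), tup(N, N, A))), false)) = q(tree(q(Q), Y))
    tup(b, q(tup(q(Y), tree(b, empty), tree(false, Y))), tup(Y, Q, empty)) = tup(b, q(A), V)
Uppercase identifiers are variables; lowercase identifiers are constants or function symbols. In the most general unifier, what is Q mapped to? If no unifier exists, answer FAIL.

tree(q(empty), tup(1, 1, tup(q(false), tree(b, empty), tree(false, false))))

Bind N := 1; substituting into the one remaining equation that mentions N gives: q(tree(q(tree(q(empty), tup(1, 1, A))), false)) = q(tree(q(Q), Y)).
Decompose q/1: tree(q(tree(q(empty), tup(1, 1, A))), false) = tree(q(Q), Y).
Decompose tree/2: q(tree(q(empty), tup(1, 1, A))) = q(Q),  false = Y.
Decompose q/1: tree(q(empty), tup(1, 1, A)) = Q.
Bind Q := tree(q(empty), tup(1, 1, A)); substituting into the one remaining equation that mentions Q gives: tup(b, q(tup(q(Y), tree(b, empty), tree(false, Y))), tup(Y, tree(q(empty), tup(1, 1, A)), empty)) = tup(b, q(A), V).
Bind Y := false; substituting into the remaining equation gives: tup(b, q(tup(q(false), tree(b, empty), tree(false, false))), tup(false, tree(q(empty), tup(1, 1, A)), empty)) = tup(b, q(A), V).
Decompose tup/3: b = b,  q(tup(q(false), tree(b, empty), tree(false, false))) = q(A),  tup(false, tree(q(empty), tup(1, 1, A)), empty) = V.
Delete trivial equation b = b.
Decompose q/1: tup(q(false), tree(b, empty), tree(false, false)) = A.
Bind A := tup(q(false), tree(b, empty), tree(false, false)); substituting into the remaining equation gives: tup(false, tree(q(empty), tup(1, 1, tup(q(false), tree(b, empty), tree(false, false)))), empty) = V. Substituting into the earlier binding gives Q := tree(q(empty), tup(1, 1, tup(q(false), tree(b, empty), tree(false, false)))).
Bind V := tup(false, tree(q(empty), tup(1, 1, tup(q(false), tree(b, empty), tree(false, false)))), empty).
MGU = { N := 1, Q := tree(q(empty), tup(1, 1, tup(q(false), tree(b, empty), tree(false, false)))), Y := false, A := tup(q(false), tree(b, empty), tree(false, false)), V := tup(false, tree(q(empty), tup(1, 1, tup(q(false), tree(b, empty), tree(false, false)))), empty) }, so Q := tree(q(empty), tup(1, 1, tup(q(false), tree(b, empty), tree(false, false)))).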